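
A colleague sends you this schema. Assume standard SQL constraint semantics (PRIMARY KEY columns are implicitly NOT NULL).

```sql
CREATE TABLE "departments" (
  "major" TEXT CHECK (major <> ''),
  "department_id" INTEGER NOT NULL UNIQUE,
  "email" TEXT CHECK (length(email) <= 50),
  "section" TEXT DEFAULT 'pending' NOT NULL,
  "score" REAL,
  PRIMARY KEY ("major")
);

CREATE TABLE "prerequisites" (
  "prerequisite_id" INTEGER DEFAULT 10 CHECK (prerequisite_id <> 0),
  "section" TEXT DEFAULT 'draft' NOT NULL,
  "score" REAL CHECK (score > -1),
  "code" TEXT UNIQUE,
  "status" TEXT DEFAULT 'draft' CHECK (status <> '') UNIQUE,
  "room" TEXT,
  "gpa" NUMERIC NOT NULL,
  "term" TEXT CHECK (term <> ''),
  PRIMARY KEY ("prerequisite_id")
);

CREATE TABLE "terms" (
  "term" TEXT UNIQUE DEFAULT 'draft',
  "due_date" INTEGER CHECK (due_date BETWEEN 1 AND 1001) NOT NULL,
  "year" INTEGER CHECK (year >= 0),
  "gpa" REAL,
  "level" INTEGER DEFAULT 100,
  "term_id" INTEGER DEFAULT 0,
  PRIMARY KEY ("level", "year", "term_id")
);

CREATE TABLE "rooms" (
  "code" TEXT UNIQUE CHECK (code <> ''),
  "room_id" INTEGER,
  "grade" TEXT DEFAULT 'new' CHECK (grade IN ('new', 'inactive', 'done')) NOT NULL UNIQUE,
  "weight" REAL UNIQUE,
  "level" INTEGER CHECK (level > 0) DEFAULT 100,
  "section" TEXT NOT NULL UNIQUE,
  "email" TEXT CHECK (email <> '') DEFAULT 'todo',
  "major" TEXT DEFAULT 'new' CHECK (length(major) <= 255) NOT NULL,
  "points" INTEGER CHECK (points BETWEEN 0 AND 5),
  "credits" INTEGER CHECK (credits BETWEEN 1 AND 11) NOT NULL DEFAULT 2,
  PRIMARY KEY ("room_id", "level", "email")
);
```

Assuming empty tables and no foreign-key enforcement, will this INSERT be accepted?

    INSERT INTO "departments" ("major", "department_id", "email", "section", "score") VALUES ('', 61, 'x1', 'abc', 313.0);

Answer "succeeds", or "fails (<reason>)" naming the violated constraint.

fails (CHECK on major)

The value '' for major violates CHECK (major <> '').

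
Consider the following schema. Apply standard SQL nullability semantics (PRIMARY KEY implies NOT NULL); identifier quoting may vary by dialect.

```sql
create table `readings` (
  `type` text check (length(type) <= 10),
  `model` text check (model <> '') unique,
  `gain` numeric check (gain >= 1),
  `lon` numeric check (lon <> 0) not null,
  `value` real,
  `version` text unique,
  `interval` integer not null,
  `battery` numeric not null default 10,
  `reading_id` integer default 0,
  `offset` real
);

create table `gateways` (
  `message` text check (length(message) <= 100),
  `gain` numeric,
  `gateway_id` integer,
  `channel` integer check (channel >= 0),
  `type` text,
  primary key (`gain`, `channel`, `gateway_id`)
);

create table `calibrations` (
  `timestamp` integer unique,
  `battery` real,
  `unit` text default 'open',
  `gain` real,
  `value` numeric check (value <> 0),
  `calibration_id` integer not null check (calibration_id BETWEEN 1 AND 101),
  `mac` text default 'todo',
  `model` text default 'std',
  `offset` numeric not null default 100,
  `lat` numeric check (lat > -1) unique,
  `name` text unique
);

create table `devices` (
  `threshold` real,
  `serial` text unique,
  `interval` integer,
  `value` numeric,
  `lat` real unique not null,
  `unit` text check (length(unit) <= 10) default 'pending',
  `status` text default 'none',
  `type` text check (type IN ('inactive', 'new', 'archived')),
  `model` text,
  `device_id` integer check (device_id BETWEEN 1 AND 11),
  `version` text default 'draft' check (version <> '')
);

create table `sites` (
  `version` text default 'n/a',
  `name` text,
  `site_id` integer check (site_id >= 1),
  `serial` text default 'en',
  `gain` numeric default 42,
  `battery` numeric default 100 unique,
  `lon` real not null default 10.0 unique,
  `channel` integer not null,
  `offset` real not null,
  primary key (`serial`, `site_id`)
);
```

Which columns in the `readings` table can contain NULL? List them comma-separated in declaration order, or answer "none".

- type: CHECK does not forbid NULL (a CHECK constraint passes when its expression is NULL) → nullable.
- model: CHECK does not forbid NULL (a CHECK constraint passes when its expression is NULL) → nullable.
- gain: CHECK does not forbid NULL (a CHECK constraint passes when its expression is NULL) → nullable.
- lon: declared NOT NULL → not nullable.
- value: no NOT NULL constraint applies → nullable.
- version: UNIQUE does not imply NOT NULL → nullable.
- interval: declared NOT NULL → not nullable.
- battery: declared NOT NULL → not nullable.
- reading_id: DEFAULT only fills an omitted column; an explicit NULL is still allowed → nullable.
- offset: no NOT NULL constraint applies → nullable.

type, model, gain, value, version, reading_id, offset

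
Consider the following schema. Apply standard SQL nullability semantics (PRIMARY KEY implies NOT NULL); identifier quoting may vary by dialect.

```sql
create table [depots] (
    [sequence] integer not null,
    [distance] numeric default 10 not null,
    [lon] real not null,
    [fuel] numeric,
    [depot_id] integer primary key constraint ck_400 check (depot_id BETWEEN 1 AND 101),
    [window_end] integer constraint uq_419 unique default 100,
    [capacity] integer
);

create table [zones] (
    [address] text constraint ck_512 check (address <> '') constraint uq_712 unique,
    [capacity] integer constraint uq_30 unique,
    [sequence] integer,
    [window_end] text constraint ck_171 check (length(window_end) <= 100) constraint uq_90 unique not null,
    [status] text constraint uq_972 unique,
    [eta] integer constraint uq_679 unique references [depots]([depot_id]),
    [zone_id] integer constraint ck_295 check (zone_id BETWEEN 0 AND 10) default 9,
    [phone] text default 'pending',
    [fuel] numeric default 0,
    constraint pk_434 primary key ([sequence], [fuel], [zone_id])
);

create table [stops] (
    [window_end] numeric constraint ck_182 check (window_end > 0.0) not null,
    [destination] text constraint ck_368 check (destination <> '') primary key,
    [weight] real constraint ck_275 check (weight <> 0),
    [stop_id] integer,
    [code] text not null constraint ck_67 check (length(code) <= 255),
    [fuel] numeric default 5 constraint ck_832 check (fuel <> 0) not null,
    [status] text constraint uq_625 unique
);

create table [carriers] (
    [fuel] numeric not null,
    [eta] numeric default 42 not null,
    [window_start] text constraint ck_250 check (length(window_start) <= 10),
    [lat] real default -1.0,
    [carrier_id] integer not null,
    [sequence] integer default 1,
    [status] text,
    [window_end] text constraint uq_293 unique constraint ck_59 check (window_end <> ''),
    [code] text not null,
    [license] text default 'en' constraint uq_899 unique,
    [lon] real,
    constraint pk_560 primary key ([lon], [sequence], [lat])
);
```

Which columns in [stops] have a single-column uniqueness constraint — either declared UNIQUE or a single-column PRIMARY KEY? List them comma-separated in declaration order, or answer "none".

destination, status

- window_end: no UNIQUE or single-column PK constraint.
- destination: single-column PRIMARY KEY → unique.
- weight: no UNIQUE or single-column PK constraint.
- stop_id: no UNIQUE or single-column PK constraint.
- code: no UNIQUE or single-column PK constraint.
- fuel: no UNIQUE or single-column PK constraint.
- status: declared UNIQUE → unique.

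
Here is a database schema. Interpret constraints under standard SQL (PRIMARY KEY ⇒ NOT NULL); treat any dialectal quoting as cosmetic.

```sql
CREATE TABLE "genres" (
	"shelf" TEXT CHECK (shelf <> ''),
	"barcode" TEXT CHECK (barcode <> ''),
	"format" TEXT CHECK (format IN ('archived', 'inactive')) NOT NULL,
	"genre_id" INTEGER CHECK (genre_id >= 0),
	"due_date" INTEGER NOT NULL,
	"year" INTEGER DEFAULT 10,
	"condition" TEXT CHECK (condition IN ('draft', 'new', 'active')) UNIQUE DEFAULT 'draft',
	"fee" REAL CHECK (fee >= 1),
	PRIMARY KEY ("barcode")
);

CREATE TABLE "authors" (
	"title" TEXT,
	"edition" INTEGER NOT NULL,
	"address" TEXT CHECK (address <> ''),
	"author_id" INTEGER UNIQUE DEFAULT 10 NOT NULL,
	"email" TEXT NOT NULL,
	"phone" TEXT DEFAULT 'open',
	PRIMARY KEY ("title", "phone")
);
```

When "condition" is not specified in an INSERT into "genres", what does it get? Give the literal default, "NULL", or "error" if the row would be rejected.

'draft'

condition has an explicit DEFAULT 'draft'.
When the column is omitted from an INSERT, that default is used.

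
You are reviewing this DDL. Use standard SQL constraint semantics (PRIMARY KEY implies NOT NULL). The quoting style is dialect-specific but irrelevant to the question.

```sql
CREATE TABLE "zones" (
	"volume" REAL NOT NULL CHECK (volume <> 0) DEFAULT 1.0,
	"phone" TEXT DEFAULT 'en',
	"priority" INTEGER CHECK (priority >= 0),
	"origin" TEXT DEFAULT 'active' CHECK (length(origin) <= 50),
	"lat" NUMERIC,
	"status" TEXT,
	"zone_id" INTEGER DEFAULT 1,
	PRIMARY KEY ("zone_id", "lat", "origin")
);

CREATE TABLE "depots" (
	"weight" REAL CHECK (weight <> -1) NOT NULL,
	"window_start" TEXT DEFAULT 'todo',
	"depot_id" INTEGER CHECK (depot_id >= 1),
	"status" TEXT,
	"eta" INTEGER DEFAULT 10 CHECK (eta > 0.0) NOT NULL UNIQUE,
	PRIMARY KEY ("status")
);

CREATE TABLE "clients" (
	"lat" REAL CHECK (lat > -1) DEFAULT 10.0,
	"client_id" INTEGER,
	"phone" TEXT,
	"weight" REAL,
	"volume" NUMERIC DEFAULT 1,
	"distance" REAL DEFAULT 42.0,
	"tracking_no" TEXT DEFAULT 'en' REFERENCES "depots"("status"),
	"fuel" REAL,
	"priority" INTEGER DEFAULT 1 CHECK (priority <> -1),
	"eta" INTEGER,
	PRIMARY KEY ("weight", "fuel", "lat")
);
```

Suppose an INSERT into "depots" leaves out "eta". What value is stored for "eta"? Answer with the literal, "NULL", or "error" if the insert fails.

eta has an explicit DEFAULT 10.
When the column is omitted from an INSERT, that default is used.

10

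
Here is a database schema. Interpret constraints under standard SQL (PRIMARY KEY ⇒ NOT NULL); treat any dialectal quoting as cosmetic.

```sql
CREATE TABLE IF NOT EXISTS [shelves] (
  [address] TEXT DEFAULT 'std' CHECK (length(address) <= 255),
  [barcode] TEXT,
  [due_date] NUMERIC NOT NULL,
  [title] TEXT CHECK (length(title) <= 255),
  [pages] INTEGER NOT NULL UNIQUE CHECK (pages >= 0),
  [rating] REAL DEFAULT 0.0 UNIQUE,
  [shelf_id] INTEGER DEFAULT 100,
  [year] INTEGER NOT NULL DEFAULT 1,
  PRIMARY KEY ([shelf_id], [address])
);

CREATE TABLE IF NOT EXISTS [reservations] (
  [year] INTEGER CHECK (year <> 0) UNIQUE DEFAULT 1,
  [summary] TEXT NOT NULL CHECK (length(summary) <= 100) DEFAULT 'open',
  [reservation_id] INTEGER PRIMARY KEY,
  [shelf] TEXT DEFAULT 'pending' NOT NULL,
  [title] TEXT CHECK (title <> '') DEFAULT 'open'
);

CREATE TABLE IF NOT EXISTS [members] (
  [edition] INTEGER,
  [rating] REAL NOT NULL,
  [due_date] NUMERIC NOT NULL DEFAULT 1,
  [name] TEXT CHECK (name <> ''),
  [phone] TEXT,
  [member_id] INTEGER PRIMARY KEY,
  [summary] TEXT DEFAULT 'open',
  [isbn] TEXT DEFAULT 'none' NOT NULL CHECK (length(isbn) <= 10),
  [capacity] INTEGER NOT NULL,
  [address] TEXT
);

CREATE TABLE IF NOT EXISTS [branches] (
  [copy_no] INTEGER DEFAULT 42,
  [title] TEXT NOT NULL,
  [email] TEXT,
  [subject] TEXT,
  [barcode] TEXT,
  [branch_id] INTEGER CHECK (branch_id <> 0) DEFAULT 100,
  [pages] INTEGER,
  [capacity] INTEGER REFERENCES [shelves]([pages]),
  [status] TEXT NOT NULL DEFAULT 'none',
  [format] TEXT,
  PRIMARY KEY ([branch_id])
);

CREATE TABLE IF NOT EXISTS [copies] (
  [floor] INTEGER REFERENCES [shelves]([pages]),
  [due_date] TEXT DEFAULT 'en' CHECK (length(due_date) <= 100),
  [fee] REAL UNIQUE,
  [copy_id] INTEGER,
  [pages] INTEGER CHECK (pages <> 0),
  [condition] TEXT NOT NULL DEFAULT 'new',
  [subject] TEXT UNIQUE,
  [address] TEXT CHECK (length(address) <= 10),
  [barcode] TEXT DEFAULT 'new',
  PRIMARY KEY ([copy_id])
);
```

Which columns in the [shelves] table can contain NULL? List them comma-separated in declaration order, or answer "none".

barcode, title, rating

- address: part of the PRIMARY KEY, which implies NOT NULL → not nullable.
- barcode: no NOT NULL constraint applies → nullable.
- due_date: declared NOT NULL → not nullable.
- title: CHECK does not forbid NULL (a CHECK constraint passes when its expression is NULL) → nullable.
- pages: declared NOT NULL → not nullable.
- rating: UNIQUE does not imply NOT NULL → nullable.
- shelf_id: part of the PRIMARY KEY, which implies NOT NULL → not nullable.
- year: declared NOT NULL → not nullable.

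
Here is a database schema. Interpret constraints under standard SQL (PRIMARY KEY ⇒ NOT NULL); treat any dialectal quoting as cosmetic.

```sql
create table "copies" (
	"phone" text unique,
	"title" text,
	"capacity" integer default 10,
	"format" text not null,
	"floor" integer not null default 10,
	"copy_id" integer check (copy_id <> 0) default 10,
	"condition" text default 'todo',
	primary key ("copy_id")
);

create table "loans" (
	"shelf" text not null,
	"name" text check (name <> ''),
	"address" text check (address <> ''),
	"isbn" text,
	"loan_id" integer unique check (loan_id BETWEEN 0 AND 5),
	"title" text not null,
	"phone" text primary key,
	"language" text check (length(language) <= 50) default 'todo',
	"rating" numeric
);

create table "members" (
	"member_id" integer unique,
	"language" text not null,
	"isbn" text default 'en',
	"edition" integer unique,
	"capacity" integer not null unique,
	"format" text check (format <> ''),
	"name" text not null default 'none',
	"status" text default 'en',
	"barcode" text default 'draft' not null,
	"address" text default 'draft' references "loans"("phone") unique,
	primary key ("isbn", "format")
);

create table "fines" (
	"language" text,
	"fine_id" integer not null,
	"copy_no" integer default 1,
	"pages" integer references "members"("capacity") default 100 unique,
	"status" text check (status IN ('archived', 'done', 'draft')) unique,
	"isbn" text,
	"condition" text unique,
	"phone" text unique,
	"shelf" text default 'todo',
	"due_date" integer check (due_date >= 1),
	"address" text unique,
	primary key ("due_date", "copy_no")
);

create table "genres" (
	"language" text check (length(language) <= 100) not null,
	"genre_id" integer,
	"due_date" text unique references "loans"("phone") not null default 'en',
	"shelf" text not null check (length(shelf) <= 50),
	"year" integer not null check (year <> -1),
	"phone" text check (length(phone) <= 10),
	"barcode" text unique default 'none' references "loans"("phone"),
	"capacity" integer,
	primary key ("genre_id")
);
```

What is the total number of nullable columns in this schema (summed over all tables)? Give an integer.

copies: 4 nullable (phone, title, capacity, condition — PK (copy_id) and explicit NOT NULL columns excluded).
loans: 6 nullable (name, address, isbn, loan_id, language, rating — PK (phone) and explicit NOT NULL columns excluded).
members: 4 nullable (member_id, edition, status, address — PK (isbn, format) and explicit NOT NULL columns excluded).
fines: 8 nullable (language, pages, status, isbn, condition, phone, shelf, address — PK (due_date, copy_no) and explicit NOT NULL columns excluded).
genres: 3 nullable (phone, barcode, capacity — PK (genre_id) and explicit NOT NULL columns excluded).
Total: 4 + 6 + 4 + 8 + 3 = 25.

25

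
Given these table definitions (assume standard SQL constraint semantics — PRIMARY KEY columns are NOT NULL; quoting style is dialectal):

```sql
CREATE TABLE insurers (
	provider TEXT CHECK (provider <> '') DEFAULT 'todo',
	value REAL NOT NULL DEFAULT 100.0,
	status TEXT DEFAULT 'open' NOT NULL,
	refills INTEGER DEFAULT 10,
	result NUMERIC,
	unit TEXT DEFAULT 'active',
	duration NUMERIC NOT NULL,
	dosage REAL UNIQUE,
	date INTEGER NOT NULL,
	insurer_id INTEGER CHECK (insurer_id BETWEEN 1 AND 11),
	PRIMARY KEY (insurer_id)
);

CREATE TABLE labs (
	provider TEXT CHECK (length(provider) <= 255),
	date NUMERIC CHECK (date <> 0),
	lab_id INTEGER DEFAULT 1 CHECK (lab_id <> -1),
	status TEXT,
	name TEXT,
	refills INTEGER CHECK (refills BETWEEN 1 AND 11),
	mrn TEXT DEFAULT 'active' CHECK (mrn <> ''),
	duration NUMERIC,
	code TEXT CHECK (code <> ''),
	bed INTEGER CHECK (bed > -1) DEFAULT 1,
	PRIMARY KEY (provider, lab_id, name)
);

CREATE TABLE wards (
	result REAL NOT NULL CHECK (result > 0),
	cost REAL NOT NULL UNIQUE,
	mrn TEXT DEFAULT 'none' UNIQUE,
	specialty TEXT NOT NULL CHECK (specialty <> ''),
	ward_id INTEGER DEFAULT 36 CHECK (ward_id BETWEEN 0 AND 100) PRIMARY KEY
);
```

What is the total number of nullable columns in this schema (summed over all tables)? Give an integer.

13

insurers: 5 nullable (provider, refills, result, unit, dosage — PK (insurer_id) and explicit NOT NULL columns excluded).
labs: 7 nullable (date, status, refills, mrn, duration, code, bed — PK (provider, lab_id, name) and explicit NOT NULL columns excluded).
wards: 1 nullable (mrn — PK (ward_id) and explicit NOT NULL columns excluded).
Total: 5 + 7 + 1 = 13.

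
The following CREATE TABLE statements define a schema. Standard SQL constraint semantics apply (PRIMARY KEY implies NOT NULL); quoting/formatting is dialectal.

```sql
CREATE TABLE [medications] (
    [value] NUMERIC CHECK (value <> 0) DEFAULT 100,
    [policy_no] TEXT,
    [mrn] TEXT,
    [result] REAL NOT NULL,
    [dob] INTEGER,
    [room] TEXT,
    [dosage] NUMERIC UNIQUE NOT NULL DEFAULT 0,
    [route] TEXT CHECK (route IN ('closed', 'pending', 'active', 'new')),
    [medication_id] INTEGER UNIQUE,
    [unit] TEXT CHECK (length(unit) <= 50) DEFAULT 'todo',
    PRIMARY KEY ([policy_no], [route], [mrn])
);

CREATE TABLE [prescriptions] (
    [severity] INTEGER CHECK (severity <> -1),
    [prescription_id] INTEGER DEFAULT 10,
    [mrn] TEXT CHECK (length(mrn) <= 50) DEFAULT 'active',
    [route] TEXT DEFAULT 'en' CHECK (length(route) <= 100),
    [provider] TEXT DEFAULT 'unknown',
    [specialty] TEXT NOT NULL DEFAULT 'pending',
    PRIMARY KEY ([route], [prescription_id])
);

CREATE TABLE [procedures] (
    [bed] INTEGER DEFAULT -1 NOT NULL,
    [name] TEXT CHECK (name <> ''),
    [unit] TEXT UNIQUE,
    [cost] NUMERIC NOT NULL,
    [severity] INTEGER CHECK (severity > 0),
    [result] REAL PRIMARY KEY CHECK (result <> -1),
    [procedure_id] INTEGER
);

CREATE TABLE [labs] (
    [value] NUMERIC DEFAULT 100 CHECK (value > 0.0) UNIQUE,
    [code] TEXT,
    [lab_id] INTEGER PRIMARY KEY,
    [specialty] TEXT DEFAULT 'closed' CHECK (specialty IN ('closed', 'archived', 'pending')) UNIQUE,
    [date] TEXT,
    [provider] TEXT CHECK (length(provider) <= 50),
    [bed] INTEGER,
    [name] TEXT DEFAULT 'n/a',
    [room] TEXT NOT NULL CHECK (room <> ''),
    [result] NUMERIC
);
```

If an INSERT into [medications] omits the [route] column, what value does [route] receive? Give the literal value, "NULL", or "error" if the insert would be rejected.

route has no DEFAULT clause.
Omitting it would insert NULL, but it is part of the PRIMARY KEY, so the INSERT fails.

error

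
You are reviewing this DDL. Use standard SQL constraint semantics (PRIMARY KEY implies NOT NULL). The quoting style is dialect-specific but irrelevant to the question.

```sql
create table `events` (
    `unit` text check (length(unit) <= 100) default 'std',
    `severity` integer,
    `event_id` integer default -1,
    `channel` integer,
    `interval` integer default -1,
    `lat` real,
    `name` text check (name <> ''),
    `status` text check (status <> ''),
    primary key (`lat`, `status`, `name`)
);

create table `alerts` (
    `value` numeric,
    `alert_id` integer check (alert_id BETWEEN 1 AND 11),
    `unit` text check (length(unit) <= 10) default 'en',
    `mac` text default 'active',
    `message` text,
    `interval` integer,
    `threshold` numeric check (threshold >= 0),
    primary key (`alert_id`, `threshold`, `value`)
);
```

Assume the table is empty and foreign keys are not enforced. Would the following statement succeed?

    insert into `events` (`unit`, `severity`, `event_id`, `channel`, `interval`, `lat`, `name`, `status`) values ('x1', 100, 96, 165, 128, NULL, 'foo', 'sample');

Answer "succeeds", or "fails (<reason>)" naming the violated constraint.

fails (NOT NULL on lat)

lat is explicitly set to NULL, but lat is part of the PRIMARY KEY (implied NOT NULL).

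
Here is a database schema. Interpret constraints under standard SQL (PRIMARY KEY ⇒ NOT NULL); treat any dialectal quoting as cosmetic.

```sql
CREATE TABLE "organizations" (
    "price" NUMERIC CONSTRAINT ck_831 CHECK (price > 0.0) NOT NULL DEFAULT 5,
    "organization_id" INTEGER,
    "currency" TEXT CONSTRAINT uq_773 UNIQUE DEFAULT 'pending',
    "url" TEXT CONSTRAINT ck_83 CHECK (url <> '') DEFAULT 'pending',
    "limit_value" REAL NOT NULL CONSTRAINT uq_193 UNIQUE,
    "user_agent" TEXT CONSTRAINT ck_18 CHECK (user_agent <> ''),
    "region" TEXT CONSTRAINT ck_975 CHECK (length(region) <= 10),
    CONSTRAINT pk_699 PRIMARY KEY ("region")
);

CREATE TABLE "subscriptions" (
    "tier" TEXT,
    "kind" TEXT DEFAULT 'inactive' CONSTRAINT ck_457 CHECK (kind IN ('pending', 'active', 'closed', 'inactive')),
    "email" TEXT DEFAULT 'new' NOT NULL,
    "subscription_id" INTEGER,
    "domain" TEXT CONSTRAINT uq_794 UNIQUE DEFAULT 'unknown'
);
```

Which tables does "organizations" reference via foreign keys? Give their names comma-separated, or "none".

none

No column in organizations has a REFERENCES clause.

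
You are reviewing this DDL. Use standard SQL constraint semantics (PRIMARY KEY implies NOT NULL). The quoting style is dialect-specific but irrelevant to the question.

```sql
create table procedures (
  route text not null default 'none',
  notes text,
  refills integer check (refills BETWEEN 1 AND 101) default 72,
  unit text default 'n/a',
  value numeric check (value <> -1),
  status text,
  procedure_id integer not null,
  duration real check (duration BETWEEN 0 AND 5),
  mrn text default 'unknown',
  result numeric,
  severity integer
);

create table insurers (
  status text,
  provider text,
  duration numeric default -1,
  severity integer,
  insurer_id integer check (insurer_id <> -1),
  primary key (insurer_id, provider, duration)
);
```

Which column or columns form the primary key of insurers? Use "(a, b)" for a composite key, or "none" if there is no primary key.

A table-level PRIMARY KEY clause names 3 columns: insurer_id, provider, duration.
This is a composite key — the combination is unique, not each column individually.

(insurer_id, provider, duration)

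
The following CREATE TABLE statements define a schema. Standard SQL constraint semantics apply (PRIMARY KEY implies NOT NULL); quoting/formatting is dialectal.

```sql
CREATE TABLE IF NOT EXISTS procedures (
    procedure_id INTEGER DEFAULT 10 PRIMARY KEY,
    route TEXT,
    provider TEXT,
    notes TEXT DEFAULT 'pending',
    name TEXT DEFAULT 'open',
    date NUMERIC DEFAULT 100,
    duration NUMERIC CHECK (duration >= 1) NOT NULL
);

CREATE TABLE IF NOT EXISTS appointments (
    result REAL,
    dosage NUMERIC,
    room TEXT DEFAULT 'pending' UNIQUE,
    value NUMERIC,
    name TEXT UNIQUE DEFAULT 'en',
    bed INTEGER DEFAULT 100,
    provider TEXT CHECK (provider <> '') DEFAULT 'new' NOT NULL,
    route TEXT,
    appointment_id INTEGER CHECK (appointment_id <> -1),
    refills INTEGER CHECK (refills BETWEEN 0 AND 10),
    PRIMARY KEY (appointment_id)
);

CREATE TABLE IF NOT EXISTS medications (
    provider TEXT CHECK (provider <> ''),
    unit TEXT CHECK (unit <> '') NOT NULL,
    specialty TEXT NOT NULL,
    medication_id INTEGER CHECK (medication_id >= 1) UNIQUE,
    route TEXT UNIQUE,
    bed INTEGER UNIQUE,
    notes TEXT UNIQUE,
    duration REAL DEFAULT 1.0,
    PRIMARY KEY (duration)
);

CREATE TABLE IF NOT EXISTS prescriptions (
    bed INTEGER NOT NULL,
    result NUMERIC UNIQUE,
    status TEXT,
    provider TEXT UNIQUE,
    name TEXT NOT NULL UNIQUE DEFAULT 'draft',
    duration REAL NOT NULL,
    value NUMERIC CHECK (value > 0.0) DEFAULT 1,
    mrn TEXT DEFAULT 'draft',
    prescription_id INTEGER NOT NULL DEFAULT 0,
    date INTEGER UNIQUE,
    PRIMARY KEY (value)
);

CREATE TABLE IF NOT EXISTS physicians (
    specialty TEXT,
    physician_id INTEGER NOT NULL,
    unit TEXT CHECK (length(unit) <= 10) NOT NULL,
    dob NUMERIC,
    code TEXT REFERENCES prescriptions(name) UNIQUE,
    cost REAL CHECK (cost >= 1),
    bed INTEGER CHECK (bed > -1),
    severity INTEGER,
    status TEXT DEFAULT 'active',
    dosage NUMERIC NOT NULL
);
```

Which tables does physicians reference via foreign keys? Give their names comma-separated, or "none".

prescriptions

- code REFERENCES prescriptions(name).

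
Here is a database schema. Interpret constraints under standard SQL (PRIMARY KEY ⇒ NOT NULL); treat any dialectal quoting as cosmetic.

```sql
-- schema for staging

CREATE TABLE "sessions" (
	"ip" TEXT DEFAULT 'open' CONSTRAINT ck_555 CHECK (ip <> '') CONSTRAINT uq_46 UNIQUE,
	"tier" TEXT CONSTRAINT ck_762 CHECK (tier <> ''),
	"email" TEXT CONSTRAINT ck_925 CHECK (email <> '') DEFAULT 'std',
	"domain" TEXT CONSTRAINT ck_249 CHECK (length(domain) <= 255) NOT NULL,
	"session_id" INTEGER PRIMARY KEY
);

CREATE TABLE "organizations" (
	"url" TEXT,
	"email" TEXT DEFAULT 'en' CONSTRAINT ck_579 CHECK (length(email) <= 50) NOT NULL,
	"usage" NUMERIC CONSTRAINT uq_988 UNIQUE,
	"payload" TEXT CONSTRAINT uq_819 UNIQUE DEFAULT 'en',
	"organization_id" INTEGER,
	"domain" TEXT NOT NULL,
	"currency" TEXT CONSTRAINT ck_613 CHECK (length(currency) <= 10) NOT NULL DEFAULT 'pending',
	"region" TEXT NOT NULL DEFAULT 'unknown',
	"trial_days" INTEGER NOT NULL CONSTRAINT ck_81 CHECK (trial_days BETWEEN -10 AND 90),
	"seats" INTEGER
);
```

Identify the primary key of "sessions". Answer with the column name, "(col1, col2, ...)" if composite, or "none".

session_id

session_id is declared PRIMARY KEY inline on the column.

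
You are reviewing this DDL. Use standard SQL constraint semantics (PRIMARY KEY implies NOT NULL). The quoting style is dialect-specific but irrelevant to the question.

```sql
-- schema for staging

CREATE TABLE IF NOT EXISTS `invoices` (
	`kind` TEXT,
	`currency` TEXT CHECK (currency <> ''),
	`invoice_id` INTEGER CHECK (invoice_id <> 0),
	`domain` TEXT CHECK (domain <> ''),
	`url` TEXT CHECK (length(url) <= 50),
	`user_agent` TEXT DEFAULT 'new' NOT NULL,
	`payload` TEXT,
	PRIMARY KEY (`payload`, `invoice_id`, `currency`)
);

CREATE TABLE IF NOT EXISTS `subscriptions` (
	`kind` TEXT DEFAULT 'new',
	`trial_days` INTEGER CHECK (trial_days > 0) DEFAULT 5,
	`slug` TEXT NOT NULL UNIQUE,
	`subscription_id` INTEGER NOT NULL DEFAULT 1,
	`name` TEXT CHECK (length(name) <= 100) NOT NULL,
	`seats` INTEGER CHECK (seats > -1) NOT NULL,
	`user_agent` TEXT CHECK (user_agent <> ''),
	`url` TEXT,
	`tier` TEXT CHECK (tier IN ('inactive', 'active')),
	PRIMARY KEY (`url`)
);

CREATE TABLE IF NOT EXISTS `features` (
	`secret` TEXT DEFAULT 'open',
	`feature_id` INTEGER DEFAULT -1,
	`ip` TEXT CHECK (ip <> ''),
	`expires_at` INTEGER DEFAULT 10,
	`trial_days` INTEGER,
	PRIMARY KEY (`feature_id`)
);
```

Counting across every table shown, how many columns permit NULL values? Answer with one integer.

invoices: 3 nullable (kind, domain, url — PK (payload, invoice_id, currency) and explicit NOT NULL columns excluded).
subscriptions: 4 nullable (kind, trial_days, user_agent, tier — PK (url) and explicit NOT NULL columns excluded).
features: 4 nullable (secret, ip, expires_at, trial_days — PK (feature_id) and explicit NOT NULL columns excluded).
Total: 3 + 4 + 4 = 11.

11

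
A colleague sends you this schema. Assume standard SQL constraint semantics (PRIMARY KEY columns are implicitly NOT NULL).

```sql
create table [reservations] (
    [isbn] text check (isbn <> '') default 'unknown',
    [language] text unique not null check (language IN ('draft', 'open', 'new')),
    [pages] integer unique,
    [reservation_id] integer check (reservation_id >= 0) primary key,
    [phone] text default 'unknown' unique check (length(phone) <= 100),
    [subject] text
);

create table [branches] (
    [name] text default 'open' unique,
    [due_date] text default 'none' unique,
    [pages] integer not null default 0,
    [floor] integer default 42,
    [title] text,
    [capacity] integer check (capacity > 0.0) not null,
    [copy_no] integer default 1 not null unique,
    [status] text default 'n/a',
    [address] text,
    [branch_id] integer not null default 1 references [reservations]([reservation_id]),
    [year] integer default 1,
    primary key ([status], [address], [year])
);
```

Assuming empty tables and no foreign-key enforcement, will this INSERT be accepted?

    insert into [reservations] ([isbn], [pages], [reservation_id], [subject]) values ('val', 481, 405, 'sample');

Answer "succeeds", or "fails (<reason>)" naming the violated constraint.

language is omitted from the column list and has no DEFAULT, so it would receive NULL.
But language is declared NOT NULL.

fails (NOT NULL on language)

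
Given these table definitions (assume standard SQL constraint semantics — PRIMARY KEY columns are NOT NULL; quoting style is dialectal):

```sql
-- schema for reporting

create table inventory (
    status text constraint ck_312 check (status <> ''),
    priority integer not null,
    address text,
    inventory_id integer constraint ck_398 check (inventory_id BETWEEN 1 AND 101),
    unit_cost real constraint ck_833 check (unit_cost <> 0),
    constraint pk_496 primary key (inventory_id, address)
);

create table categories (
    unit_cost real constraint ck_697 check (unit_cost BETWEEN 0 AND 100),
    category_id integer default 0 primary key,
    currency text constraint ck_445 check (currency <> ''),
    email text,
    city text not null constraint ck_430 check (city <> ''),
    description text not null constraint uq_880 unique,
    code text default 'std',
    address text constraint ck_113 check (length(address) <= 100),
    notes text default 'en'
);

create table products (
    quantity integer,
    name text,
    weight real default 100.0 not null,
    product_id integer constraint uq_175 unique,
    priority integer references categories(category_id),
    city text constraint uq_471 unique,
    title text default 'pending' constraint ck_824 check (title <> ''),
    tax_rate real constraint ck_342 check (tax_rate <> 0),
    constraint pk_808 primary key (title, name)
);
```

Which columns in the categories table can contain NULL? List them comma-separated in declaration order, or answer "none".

unit_cost, currency, email, code, address, notes

- unit_cost: CHECK does not forbid NULL (a CHECK constraint passes when its expression is NULL) → nullable.
- category_id: part of the PRIMARY KEY, which implies NOT NULL → not nullable.
- currency: CHECK does not forbid NULL (a CHECK constraint passes when its expression is NULL) → nullable.
- email: no NOT NULL constraint applies → nullable.
- city: declared NOT NULL → not nullable.
- description: declared NOT NULL → not nullable.
- code: DEFAULT only fills an omitted column; an explicit NULL is still allowed → nullable.
- address: CHECK does not forbid NULL (a CHECK constraint passes when its expression is NULL) → nullable.
- notes: DEFAULT only fills an omitted column; an explicit NULL is still allowed → nullable.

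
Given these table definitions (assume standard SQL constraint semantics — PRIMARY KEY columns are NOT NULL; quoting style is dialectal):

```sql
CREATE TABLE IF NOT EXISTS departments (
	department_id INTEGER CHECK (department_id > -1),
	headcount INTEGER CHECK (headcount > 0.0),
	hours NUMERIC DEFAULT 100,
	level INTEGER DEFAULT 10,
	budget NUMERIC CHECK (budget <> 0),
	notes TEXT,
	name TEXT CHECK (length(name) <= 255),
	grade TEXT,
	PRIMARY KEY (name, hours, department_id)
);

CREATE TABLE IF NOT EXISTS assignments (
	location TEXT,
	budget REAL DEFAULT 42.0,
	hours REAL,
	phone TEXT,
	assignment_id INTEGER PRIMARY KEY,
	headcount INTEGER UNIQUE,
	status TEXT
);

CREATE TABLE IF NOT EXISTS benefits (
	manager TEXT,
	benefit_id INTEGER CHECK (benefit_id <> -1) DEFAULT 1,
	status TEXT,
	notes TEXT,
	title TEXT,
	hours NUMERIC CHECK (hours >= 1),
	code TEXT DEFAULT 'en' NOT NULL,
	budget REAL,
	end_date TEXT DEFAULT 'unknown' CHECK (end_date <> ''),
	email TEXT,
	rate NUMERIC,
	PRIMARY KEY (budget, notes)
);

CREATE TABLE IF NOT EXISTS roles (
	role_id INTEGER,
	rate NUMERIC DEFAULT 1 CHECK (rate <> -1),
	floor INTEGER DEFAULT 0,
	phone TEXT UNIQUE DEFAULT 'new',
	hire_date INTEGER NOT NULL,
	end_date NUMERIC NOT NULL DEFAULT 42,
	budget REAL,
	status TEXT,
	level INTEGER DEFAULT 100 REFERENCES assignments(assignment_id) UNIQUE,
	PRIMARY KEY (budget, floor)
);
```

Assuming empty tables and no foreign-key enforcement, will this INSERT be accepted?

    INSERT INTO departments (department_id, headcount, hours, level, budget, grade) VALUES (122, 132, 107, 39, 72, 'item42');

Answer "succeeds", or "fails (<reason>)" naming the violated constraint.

fails (NOT NULL on name)

name is omitted from the column list and has no DEFAULT, so it would receive NULL.
But name is part of the PRIMARY KEY (implied NOT NULL).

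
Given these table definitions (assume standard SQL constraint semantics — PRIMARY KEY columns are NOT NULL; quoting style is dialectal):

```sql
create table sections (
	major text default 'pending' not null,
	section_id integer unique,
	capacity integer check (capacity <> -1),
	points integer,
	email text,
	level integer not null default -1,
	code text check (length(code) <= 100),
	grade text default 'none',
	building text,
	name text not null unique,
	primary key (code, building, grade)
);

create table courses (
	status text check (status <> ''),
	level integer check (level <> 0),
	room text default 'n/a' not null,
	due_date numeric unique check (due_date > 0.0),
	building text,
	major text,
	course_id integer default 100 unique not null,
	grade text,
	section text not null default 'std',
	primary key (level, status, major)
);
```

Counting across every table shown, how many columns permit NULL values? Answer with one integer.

sections: 4 nullable (section_id, capacity, points, email — PK (code, building, grade) and explicit NOT NULL columns excluded).
courses: 3 nullable (due_date, building, grade — PK (level, status, major) and explicit NOT NULL columns excluded).
Total: 4 + 3 = 7.

7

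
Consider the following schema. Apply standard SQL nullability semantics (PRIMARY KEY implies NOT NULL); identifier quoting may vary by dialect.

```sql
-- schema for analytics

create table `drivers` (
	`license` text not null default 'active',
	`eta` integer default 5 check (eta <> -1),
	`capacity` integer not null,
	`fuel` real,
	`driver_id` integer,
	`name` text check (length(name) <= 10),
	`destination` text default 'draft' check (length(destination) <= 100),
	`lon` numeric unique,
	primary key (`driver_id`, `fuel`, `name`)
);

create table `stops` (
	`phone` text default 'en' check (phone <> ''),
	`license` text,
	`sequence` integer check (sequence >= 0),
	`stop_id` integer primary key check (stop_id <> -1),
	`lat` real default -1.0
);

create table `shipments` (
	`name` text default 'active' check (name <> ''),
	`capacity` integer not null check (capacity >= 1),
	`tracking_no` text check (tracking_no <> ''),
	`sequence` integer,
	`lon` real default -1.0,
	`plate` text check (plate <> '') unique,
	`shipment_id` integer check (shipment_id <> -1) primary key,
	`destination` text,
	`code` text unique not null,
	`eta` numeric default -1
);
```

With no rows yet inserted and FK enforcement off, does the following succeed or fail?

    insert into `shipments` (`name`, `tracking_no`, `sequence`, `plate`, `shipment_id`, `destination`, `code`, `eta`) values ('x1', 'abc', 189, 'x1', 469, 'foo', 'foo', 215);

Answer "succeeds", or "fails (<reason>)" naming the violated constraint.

capacity is omitted from the column list and has no DEFAULT, so it would receive NULL.
But capacity is declared NOT NULL.

fails (NOT NULL on capacity)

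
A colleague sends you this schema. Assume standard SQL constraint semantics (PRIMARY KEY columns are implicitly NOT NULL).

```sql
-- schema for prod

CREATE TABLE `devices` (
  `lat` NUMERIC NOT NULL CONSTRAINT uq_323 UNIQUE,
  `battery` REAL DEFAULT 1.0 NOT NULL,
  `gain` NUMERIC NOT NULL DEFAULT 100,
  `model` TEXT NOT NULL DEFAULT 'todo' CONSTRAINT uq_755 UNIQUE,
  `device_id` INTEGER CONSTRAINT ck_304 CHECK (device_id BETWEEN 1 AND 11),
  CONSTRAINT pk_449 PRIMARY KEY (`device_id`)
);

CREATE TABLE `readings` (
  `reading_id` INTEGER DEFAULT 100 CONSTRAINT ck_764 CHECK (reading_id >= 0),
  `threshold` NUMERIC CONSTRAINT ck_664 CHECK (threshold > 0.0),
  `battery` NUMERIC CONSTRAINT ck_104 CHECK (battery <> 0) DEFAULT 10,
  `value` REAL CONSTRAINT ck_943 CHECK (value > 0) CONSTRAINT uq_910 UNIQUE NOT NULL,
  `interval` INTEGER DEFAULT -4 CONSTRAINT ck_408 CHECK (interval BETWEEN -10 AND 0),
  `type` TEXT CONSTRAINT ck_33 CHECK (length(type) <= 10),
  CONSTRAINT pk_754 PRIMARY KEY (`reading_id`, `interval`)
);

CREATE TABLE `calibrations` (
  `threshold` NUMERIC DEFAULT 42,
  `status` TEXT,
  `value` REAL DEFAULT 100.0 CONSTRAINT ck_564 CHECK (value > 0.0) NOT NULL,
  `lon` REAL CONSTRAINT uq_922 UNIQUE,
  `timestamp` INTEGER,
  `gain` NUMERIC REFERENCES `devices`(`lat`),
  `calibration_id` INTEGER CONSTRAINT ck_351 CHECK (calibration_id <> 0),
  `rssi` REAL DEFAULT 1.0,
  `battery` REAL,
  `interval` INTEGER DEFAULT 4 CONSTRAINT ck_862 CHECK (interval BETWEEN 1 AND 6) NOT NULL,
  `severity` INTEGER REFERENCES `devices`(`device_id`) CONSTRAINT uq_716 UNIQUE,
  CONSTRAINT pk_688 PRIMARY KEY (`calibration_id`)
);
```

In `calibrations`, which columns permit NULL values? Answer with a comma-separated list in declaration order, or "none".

threshold, status, lon, timestamp, gain, rssi, battery, severity

- threshold: DEFAULT only fills an omitted column; an explicit NULL is still allowed → nullable.
- status: no NOT NULL constraint applies → nullable.
- value: declared NOT NULL → not nullable.
- lon: UNIQUE does not imply NOT NULL → nullable.
- timestamp: no NOT NULL constraint applies → nullable.
- gain: a foreign key column may be NULL unless separately constrained → nullable.
- calibration_id: part of the PRIMARY KEY, which implies NOT NULL → not nullable.
- rssi: DEFAULT only fills an omitted column; an explicit NULL is still allowed → nullable.
- battery: no NOT NULL constraint applies → nullable.
- interval: declared NOT NULL → not nullable.
- severity: a foreign key column may be NULL unless separately constrained → nullable.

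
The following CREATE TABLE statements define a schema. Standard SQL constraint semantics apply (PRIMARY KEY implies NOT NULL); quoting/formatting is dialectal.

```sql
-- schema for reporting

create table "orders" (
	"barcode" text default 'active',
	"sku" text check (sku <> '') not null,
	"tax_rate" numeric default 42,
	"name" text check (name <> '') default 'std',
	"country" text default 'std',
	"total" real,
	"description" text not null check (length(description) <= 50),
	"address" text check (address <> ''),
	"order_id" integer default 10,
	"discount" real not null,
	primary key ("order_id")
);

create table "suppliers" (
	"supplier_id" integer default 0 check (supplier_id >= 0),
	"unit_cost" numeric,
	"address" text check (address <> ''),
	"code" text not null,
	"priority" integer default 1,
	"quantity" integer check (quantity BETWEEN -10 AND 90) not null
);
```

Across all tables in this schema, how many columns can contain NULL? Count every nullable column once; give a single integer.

orders: 6 nullable (barcode, tax_rate, name, country, total, address — PK (order_id) and explicit NOT NULL columns excluded).
suppliers: 4 nullable (supplier_id, unit_cost, address, priority — PK none and explicit NOT NULL columns excluded).
Total: 6 + 4 = 10.

10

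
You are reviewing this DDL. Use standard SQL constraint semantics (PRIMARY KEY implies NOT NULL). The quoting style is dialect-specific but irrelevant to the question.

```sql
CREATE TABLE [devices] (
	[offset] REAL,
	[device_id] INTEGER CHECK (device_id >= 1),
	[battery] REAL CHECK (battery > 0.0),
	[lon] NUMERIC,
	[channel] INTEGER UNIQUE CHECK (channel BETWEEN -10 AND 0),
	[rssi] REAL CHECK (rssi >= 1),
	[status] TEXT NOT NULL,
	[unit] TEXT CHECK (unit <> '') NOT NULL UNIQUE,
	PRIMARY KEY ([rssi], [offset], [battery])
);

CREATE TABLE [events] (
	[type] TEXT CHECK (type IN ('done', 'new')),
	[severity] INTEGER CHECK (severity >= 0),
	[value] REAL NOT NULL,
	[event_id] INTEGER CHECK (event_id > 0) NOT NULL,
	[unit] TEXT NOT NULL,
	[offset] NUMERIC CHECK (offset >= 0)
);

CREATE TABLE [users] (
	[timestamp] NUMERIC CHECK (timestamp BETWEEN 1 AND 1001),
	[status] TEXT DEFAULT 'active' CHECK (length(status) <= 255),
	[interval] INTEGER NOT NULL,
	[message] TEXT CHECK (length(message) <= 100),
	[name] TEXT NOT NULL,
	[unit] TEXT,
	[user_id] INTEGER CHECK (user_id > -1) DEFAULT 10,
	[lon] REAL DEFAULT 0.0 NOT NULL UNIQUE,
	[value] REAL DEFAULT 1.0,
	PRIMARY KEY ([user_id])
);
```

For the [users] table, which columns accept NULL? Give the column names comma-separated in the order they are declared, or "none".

- timestamp: CHECK does not forbid NULL (a CHECK constraint passes when its expression is NULL) → nullable.
- status: CHECK does not forbid NULL (a CHECK constraint passes when its expression is NULL) → nullable.
- interval: declared NOT NULL → not nullable.
- message: CHECK does not forbid NULL (a CHECK constraint passes when its expression is NULL) → nullable.
- name: declared NOT NULL → not nullable.
- unit: no NOT NULL constraint applies → nullable.
- user_id: part of the PRIMARY KEY, which implies NOT NULL → not nullable.
- lon: declared NOT NULL → not nullable.
- value: DEFAULT only fills an omitted column; an explicit NULL is still allowed → nullable.

timestamp, status, message, unit, value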